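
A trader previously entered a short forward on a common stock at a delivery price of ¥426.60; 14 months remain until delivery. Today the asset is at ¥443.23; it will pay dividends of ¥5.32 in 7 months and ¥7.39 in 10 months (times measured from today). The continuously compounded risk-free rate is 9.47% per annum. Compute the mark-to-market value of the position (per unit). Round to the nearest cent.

PV(remaining dividends) I = 5.32·e^(−0.0947·7/12) + 7.39·e^(−0.0947·10/12) = 11.8633
Current forward F = (S − I)·e^(rT) = (443.23 − 11.8633)·e^(0.0947·14/12) = 431.3667 × 1.116818 = 481.7581
Value (long) = (F − K)·e^(−rT) = (481.7581 − 426.60) × 0.895401 = 49.3886
Short position value = −(long value) = -¥49.39

-¥49.39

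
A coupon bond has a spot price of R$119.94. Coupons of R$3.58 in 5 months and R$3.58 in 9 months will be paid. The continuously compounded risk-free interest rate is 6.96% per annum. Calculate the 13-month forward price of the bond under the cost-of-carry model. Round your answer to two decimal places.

R$121.92

PV(coupons) I = 3.58·e^(−0.0696·5/12) + 3.58·e^(−0.0696·9/12)
I = 3.4777 + 3.3979 = 6.8756
F = (S − I)·e^(rT) = (119.94 − 6.8756) · e^(0.0696·13/12)
= 113.0644 · e^0.075400 = 113.0644 × 1.078315 = R$121.92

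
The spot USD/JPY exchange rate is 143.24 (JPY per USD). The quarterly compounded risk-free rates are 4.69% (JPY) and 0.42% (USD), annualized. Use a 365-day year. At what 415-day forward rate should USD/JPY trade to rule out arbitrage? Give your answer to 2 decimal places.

150.32

By covered interest parity, F = S · (1+r_JPY/4)^(4T) / (1+r_USD/4)^(4T)
= 143.24 × 1.054445 / 1.004784 = 143.24 × 1.049425
F = 150.32 JPY per USD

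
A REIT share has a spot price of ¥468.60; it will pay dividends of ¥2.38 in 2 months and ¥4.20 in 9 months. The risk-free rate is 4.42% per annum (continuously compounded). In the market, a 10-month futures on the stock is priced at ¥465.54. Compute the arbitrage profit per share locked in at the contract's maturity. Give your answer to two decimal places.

¥13.98 per share

PV(dividends) I = 2.38·e^(−0.0442·2/12) + 4.20·e^(−0.0442·9/12) = 6.4256
Fair futures F* = (S − I)·e^(rT) = (468.60 − 6.4256)·e^0.036833 = 462.1744 × 1.037520 = 479.5152
Market ¥465.54 < fair 479.5152: forward underpriced → reverse cash-and-carry (short the stock, invest proceeds at r, pay the dividends, go long the forward).
Profit at T = |F_mkt − F*| = |465.54 − 479.5152| = ¥13.98 per share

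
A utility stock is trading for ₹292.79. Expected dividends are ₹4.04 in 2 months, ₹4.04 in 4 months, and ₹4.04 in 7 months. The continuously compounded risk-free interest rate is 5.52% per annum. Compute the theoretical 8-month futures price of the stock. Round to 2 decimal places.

PV(dividends) I = 4.04·e^(−0.0552·2/12) + 4.04·e^(−0.0552·4/12) + 4.04·e^(−0.0552·7/12)
I = 4.0030 + 3.9663 + 3.9120 = 11.8813
F = (S − I)·e^(rT) = (292.79 − 11.8813) · e^(0.0552·8/12)
= 280.9087 · e^0.036800 = 280.9087 × 1.037486 = ₹291.44

₹291.44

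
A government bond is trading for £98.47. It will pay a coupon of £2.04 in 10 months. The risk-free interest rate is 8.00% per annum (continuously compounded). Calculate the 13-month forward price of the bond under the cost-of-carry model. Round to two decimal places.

£105.30

PV(coupons) I = 2.04·e^(−0.0800·10/12)
I = 1.9084
F = (S − I)·e^(rT) = (98.47 − 1.9084) · e^(0.0800·13/12)
= 96.5616 · e^0.086667 = 96.5616 × 1.090533 = £105.30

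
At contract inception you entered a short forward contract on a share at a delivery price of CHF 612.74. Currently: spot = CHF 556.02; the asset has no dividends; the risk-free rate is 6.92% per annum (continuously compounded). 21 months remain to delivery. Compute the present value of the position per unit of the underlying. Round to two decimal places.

-CHF 13.17

Current fair forward for the remaining 21 months: F = S·e^(r·T), r = 0.0692
F = 556.02 · e^(0.0692 × 21/12) = 556.02 × 1.128738 = 627.6009
Value of long forward = (F − K)·e^(−rT) = (627.6009 − 612.74) · e^(−0.0692·21/12)
= 14.8609 × 0.885945 = 13.17
Short position value = −(long value) = -CHF 13.17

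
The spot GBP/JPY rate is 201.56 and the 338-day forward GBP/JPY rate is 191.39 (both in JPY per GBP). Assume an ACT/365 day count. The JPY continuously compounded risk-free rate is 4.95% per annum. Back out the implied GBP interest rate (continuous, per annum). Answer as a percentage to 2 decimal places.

10.54%

F = S·e^((r_JPY − r_GBP)T) ⇒ r_GBP = r_JPY − ln(F/S)/T
ln(191.39/201.56) = -0.051774; /(338/365) = -0.055910
r_GBP = 0.0495 + 0.055910 = 0.105410
r_GBP = 10.54%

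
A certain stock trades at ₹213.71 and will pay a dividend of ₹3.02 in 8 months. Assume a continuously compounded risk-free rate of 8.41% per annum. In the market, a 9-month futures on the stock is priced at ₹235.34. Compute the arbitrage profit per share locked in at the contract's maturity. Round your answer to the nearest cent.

₹10.76 per share

PV(dividends) I = 3.02·e^(−0.0841·8/12) = 2.8553
Fair futures F* = (S − I)·e^(rT) = (213.71 − 2.8553)·e^0.063075 = 210.8547 × 1.065107 = 224.5828
Market ₹235.34 > fair 224.5828: forward overpriced → cash-and-carry (borrow at r, buy the stock and collect the dividends, short the forward).
Profit at T = |F_mkt − F*| = |235.34 − 224.5828| = ₹10.76 per share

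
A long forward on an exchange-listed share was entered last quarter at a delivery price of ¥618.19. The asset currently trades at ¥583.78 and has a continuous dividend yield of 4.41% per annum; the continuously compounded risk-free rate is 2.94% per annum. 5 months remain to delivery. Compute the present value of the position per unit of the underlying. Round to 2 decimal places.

-¥37.51

Current fair forward for the remaining 5 months: F = S·e^((r − q)·T), (r − q) = 0.0294 − 0.0441 = -0.0147
F = 583.78 · e^(-0.0147 × 5/12) = 583.78 × 0.993894 = 580.2154
Value of long forward = (F − K)·e^(−rT) = (580.2154 − 618.19) · e^(−0.0294·5/12)
= -37.9746 × 0.987825 = -37.51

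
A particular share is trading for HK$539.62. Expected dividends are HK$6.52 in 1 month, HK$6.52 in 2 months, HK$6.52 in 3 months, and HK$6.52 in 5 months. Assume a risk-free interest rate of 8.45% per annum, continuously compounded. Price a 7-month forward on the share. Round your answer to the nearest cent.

PV(dividends) I = 6.52·e^(−0.0845·1/12) + 6.52·e^(−0.0845·2/12) + 6.52·e^(−0.0845·3/12) + 6.52·e^(−0.0845·5/12)
I = 6.4742 + 6.4288 + 6.3837 + 6.2944 = 25.5811
F = (S − I)·e^(rT) = (539.62 − 25.5811) · e^(0.0845·7/12)
= 514.0389 · e^0.049292 = 514.0389 × 1.050527 = HK$540.01

HK$540.01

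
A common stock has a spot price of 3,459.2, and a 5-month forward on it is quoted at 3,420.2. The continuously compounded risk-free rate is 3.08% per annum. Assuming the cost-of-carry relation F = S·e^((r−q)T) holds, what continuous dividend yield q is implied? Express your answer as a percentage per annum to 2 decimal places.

5.80%

From F = S·e^((r−q)T): (r − q) = ln(F/S)/T
ln(3420.2/3459.2) = ln(0.988726) = -0.011338
(r − q) = -0.011338 / (5/12) = -0.027211
q = r − ln(F/S)/T = 0.0308 + 0.027211 = 0.058011
q = 5.80%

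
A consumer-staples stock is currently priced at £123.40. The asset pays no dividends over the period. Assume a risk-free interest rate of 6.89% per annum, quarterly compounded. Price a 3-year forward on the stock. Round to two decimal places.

F = S · (1+r/4)^(4T)
= 123.40 × 1.227451
F = £151.47

£151.47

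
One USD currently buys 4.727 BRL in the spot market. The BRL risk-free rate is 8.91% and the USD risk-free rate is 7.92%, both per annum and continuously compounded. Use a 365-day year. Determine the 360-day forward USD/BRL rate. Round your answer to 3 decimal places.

F = S·e^((r_BRL − r_USD)T) = 4.727 · e^((0.0891 − 0.0792) × 360/365)
= 4.727 · e^0.009764 = 4.727 × 1.009812
F = 4.773 BRL per USD

4.773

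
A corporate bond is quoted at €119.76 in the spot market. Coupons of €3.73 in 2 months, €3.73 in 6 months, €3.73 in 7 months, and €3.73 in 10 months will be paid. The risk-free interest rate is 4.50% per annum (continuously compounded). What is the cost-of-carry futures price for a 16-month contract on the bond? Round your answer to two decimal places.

€111.69

PV(coupons) I = 3.73·e^(−0.0450·2/12) + 3.73·e^(−0.0450·6/12) + 3.73·e^(−0.0450·7/12) + 3.73·e^(−0.0450·10/12)
I = 3.7021 + 3.6470 + 3.6334 + 3.5927 = 14.5752
F = (S − I)·e^(rT) = (119.76 − 14.5752) · e^(0.0450·16/12)
= 105.1848 · e^0.060000 = 105.1848 × 1.061837 = €111.69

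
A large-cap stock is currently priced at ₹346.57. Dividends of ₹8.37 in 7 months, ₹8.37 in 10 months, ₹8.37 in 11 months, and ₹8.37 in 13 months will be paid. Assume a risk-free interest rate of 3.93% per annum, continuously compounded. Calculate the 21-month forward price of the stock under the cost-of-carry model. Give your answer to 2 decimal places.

PV(dividends) I = 8.37·e^(−0.0393·7/12) + 8.37·e^(−0.0393·10/12) + 8.37·e^(−0.0393·11/12) + 8.37·e^(−0.0393·13/12)
I = 8.1803 + 8.1003 + 8.0738 + 8.0211 = 32.3755
F = (S − I)·e^(rT) = (346.57 − 32.3755) · e^(0.0393·21/12)
= 314.1945 · e^0.068775 = 314.1945 × 1.071195 = ₹336.56

₹336.56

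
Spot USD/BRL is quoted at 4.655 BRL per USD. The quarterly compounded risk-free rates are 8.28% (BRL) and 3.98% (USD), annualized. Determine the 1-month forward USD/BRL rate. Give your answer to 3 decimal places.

By covered interest parity, F = S · (1+r_BRL/4)^(4T) / (1+r_USD/4)^(4T)
= 4.655 × 1.006853 / 1.003306 = 4.655 × 1.003535
F = 4.671 BRL per USD

4.671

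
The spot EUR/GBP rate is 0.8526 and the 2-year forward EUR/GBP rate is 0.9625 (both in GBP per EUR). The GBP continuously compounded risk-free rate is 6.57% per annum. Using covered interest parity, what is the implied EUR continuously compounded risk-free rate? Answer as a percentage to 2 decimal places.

F = S·e^((r_GBP − r_EUR)T) ⇒ r_EUR = r_GBP − ln(F/S)/T
ln(0.9625/0.8526) = 0.121244; /(2) = 0.060622
r_EUR = 0.0657 − 0.060622 = 0.005078
r_EUR = 0.51%

0.51%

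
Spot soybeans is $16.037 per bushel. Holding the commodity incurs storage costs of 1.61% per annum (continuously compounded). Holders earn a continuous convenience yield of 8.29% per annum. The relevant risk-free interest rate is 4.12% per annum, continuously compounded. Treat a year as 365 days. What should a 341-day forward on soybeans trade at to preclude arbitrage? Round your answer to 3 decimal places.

Net carry = r + u − y = 0.0412 + 0.0161 − 0.0829 = -0.0256
F = S·e^((r+u−y)T) = 16.037 · e^(-0.0256 × 341/365) = 16.037 · e^-0.023917
= 16.037 × 0.976367 = $15.658 per bushel

$15.658 per bushel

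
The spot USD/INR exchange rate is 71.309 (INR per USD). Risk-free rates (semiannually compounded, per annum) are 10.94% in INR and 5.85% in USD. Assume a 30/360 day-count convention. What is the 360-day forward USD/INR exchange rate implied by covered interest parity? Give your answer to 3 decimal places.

74.879

By covered interest parity, F = S · (1+r_INR/2)^(2T) / (1+r_USD/2)^(2T)
= 71.309 × 1.112392 / 1.059356 = 71.309 × 1.050064
F = 74.879 INR per USD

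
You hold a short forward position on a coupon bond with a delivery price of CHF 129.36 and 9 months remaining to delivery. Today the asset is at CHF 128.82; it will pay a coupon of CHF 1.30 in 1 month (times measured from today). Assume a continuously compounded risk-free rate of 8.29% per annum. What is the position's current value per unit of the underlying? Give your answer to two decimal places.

-CHF 5.97

PV(remaining coupons) I = 1.30·e^(−0.0829·1/12) = 1.2911
Current forward F = (S − I)·e^(rT) = (128.82 − 1.2911)·e^(0.0829·9/12) = 127.5289 × 1.064149 = 135.7098
Value (long) = (F − K)·e^(−rT) = (135.7098 − 129.36) × 0.939718 = 5.9670
Short position value = −(long value) = -CHF 5.97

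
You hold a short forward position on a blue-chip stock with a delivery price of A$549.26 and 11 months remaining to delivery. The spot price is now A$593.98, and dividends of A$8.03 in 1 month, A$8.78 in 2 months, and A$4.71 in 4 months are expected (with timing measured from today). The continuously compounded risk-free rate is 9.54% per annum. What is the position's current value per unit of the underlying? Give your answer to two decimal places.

PV(remaining dividends) I = 8.03·e^(−0.0954·1/12) + 8.78·e^(−0.0954·2/12) + 4.71·e^(−0.0954·4/12) = 21.1705
Current forward F = (S − I)·e^(rT) = (593.98 − 21.1705)·e^(0.0954·11/12) = 572.8095 × 1.091388 = 625.1574
Value (long) = (F − K)·e^(−rT) = (625.1574 − 549.26) × 0.916265 = 69.5421
Short position value = −(long value) = -A$69.54

-A$69.54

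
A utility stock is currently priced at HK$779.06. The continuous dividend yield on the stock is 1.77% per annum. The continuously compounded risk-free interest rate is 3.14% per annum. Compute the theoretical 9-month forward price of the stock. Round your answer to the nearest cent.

F = S·e^((r − q)T) = 779.06 · e^((0.0314 − 0.0177) × 9/12)
= 779.06 · e^0.010275 = 779.06 × 1.010328
F = HK$787.11

HK$787.11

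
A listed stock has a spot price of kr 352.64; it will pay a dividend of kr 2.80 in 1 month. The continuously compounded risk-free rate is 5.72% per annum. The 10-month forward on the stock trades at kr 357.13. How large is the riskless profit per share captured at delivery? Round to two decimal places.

kr 9.80 per share

PV(dividends) I = 2.80·e^(−0.0572·1/12) = 2.7867
Fair forward F* = (S − I)·e^(rT) = (352.64 − 2.7867)·e^0.047667 = 349.8533 × 1.048821 = 366.9335
Market kr 357.13 < fair 366.9335: forward underpriced → reverse cash-and-carry (short the stock, invest proceeds at r, pay the dividends, go long the forward).
Profit at T = |F_mkt − F*| = |357.13 − 366.9335| = kr 9.80 per share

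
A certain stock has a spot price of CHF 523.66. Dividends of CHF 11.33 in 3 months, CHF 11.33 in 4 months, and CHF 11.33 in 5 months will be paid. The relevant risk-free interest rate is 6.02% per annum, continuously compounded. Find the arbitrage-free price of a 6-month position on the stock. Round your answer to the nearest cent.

PV(dividends) I = 11.33·e^(−0.0602·3/12) + 11.33·e^(−0.0602·4/12) + 11.33·e^(−0.0602·5/12)
I = 11.1608 + 11.1049 + 11.0493 = 33.3150
F = (S − I)·e^(rT) = (523.66 − 33.3150) · e^(0.0602·6/12)
= 490.3450 · e^0.030100 = 490.3450 × 1.030558 = CHF 505.33

CHF 505.33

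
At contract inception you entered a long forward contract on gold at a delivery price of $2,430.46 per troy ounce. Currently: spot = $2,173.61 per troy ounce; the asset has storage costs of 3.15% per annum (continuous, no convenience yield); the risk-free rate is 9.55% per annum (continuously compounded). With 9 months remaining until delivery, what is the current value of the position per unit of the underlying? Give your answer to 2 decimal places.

Current fair forward for the remaining 9 months: F = S·e^((r + u)·T), (r + u) = 0.0955 + 0.0315 = 0.1270
F = 2173.61 · e^(0.1270 × 9/12) = 2173.61 × 1.09993380 = 2390.8271
Value of long forward = (F − K)·e^(−rT) = (2390.8271 − 2430.46) · e^(−0.0955·9/12)
= -39.6329 × 0.93087991 = -36.89

-$36.89 per troy ounce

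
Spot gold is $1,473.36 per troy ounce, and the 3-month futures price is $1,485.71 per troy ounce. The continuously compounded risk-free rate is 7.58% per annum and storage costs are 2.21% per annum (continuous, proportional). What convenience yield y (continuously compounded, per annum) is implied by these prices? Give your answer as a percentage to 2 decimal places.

6.45%

F = S·e^((r+u−y)T) ⇒ (r+u−y) = ln(F/S)/T
ln(1485.71/1473.36) = 0.008347; /T ⇒ 0.033388
y = r + u − ln(F/S)/T = 0.0758 + 0.0221 − 0.033388 = 0.064512
y = 6.45%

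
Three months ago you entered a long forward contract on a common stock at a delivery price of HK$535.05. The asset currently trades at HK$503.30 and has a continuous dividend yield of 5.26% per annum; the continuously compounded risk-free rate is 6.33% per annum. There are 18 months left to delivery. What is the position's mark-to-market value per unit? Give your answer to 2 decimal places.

-HK$21.47

Current fair forward for the remaining 18 months: F = S·e^((r − q)·T), (r − q) = 0.0633 − 0.0526 = 0.0107
F = 503.30 · e^(0.0107 × 18/12) = 503.30 × 1.016179 = 511.4429
Value of long forward = (F − K)·e^(−rT) = (511.4429 − 535.05) · e^(−0.0633·18/12)
= -23.6071 × 0.909418 = -21.47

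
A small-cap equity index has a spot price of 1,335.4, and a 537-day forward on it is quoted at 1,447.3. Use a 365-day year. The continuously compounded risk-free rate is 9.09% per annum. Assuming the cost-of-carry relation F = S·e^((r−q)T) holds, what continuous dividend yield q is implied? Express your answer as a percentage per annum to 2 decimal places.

From F = S·e^((r−q)T): (r − q) = ln(F/S)/T
ln(1447.3/1335.4) = ln(1.083795) = 0.080469
(r − q) = 0.080469 / (537/365) = 0.054695
q = r − ln(F/S)/T = 0.0909 − 0.054695 = 0.036205
q = 3.62%

3.62%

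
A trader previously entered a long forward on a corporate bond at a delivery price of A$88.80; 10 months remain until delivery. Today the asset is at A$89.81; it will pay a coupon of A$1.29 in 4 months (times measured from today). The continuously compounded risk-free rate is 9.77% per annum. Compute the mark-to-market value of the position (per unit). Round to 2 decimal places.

A$6.70

PV(remaining coupons) I = 1.29·e^(−0.0977·4/12) = 1.2487
Current forward F = (S − I)·e^(rT) = (89.81 − 1.2487)·e^(0.0977·10/12) = 88.5613 × 1.084823 = 96.0733
Value (long) = (F − K)·e^(−rT) = (96.0733 − 88.80) × 0.921810 = 6.7046
Value = A$6.70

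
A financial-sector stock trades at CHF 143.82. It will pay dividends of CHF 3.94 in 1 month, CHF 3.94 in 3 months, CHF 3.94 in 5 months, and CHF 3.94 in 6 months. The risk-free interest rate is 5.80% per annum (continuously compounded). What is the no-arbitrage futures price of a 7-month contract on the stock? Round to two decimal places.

PV(dividends) I = 3.94·e^(−0.0580·1/12) + 3.94·e^(−0.0580·3/12) + 3.94·e^(−0.0580·5/12) + 3.94·e^(−0.0580·6/12)
I = 3.9210 + 3.8833 + 3.8459 + 3.8274 = 15.4776
F = (S − I)·e^(rT) = (143.82 − 15.4776) · e^(0.0580·7/12)
= 128.3424 · e^0.033833 = 128.3424 × 1.034412 = CHF 132.76

CHF 132.76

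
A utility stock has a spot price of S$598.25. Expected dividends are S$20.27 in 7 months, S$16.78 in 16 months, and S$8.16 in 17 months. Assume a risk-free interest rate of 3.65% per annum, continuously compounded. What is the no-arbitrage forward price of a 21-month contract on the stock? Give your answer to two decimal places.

S$591.26

PV(dividends) I = 20.27·e^(−0.0365·7/12) + 16.78·e^(−0.0365·16/12) + 8.16·e^(−0.0365·17/12)
I = 19.8430 + 15.9829 + 7.7488 = 43.5747
F = (S − I)·e^(rT) = (598.25 − 43.5747) · e^(0.0365·21/12)
= 554.6753 · e^0.063875 = 554.6753 × 1.065959 = S$591.26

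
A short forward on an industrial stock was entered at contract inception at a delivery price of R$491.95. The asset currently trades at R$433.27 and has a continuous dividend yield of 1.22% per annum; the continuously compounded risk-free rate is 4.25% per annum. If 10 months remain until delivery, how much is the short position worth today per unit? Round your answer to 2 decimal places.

Current fair forward for the remaining 10 months: F = S·e^((r − q)·T), (r − q) = 0.0425 − 0.0122 = 0.0303
F = 433.27 · e^(0.0303 × 10/12) = 433.27 × 1.025571 = 444.3491
Value of long forward = (F − K)·e^(−rT) = (444.3491 − 491.95) · e^(−0.0425·10/12)
= -47.6009 × 0.965203 = -45.94
Short position value = −(long value) = R$45.94

R$45.94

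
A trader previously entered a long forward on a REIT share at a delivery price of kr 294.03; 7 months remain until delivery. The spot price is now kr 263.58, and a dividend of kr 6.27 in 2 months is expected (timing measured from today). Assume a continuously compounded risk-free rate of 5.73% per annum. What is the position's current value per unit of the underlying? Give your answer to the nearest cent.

-kr 26.99

PV(remaining dividends) I = 6.27·e^(−0.0573·2/12) = 6.2104
Current forward F = (S − I)·e^(rT) = (263.58 − 6.2104)·e^(0.0573·7/12) = 257.3696 × 1.033990 = 266.1176
Value (long) = (F − K)·e^(−rT) = (266.1176 − 294.03) × 0.967127 = -26.9948
Value = -kr 26.99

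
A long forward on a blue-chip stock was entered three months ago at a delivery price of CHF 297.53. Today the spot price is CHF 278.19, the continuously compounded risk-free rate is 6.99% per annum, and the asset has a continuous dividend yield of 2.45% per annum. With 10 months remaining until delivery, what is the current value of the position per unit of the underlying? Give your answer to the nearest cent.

-CHF 8.13

Current fair forward for the remaining 10 months: F = S·e^((r − q)·T), (r − q) = 0.0699 − 0.0245 = 0.0454
F = 278.19 · e^(0.0454 × 10/12) = 278.19 × 1.038558 = 288.9165
Value of long forward = (F − K)·e^(−rT) = (288.9165 − 297.53) · e^(−0.0699·10/12)
= -8.6135 × 0.943414 = -8.13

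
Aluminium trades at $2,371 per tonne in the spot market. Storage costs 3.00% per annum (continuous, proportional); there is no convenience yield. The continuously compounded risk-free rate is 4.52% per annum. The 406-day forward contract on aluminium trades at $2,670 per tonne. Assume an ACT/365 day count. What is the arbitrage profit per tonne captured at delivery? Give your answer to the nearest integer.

Fair forward: F* = S·e^(carry·T), with carry = (r + u) = 0.0452 + 0.0300 = 0.0752
F* = 2371 · e^(0.0752 × 406/365) = 2371 · e^0.083647 = 2371 × 1.087245 = $2577.8579
Market $2670 > fair $2577.8579: forward overpriced → cash-and-carry (buy spot, short the forward).
At maturity, profit = |F_mkt − F*| = |2670 − 2577.8579| = $92 per tonne

$92 per tonne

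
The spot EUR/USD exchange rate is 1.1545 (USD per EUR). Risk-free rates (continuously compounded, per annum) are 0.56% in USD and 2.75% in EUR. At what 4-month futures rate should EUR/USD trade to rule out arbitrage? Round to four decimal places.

F = S·e^((r_USD − r_EUR)T) = 1.1545 · e^((0.0056 − 0.0275) × 4/12)
= 1.1545 · e^-0.007300 = 1.1545 × 0.992727
F = 1.1461 USD per EUR

1.1461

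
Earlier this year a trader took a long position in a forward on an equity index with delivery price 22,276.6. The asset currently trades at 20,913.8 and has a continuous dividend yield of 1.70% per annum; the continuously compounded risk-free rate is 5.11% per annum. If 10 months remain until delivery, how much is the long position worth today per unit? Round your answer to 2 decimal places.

-728.29

Current fair forward for the remaining 10 months: F = S·e^((r − q)·T), (r − q) = 0.0511 − 0.0170 = 0.0341
F = 20913.8 · e^(0.0341 × 10/12) = 20913.8 × 1.02882427 = 21516.6250
Value of long forward = (F − K)·e^(−rT) = (21516.6250 − 22276.6) · e^(−0.0511·10/12)
= -759.9750 × 0.95831060 = -728.29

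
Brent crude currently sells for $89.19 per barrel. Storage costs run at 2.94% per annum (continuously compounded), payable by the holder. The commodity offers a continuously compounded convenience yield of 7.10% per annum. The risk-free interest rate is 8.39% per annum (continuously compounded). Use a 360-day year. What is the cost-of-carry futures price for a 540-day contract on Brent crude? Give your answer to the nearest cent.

$95.03 per barrel

Net carry = r + u − y = 0.0839 + 0.0294 − 0.0710 = 0.0423
F = S·e^((r+u−y)T) = 89.19 · e^(0.0423 × 540/360) = 89.19 · e^0.063450
= 89.19 × 1.065506 = $95.03 per barrel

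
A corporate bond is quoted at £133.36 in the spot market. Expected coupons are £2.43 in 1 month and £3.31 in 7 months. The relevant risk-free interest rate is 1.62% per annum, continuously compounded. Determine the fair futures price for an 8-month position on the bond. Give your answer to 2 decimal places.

£129.04

PV(coupons) I = 2.43·e^(−0.0162·1/12) + 3.31·e^(−0.0162·7/12)
I = 2.4267 + 3.2789 = 5.7056
F = (S − I)·e^(rT) = (133.36 − 5.7056) · e^(0.0162·8/12)
= 127.6544 · e^0.010800 = 127.6544 × 1.010859 = £129.04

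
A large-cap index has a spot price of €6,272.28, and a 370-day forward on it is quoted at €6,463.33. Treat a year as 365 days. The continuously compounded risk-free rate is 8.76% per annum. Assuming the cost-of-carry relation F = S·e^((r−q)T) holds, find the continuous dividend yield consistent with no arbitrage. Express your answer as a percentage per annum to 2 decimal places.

From F = S·e^((r−q)T): (r − q) = ln(F/S)/T
ln(6463.33/6272.28) = ln(1.030459) = 0.030004
(r − q) = 0.030004 / (370/365) = 0.029599
q = r − ln(F/S)/T = 0.0876 − 0.029599 = 0.058001
q = 5.80%

5.80%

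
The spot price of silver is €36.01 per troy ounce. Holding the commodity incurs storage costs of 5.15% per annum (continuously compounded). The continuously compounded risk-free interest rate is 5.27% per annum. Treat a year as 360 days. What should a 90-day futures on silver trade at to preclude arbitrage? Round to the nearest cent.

Net carry = r + u − y = 0.0527 + 0.0515 − 0.0000 = 0.1042
F = S·e^((r+u−y)T) = 36.01 · e^(0.1042 × 90/360) = 36.01 · e^0.026050
= 36.01 × 1.026392 = €36.96 per troy ounce

€36.96 per troy ounce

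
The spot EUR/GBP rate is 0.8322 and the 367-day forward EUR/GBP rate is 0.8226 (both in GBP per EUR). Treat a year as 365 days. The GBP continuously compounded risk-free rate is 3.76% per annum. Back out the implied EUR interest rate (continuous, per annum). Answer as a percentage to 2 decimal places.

4.91%

F = S·e^((r_GBP − r_EUR)T) ⇒ r_EUR = r_GBP − ln(F/S)/T
ln(0.8226/0.8322) = -0.011603; /(367/365) = -0.011540
r_EUR = 0.0376 + 0.011540 = 0.049140
r_EUR = 4.91%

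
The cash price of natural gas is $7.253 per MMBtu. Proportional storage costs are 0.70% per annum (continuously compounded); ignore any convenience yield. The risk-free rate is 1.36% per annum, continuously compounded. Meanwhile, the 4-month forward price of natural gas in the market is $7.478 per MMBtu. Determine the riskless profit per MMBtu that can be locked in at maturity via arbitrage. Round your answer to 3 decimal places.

Fair forward: F* = S·e^(carry·T), with carry = (r + u) = 0.0136 + 0.0070 = 0.0206
F* = 7.253 · e^(0.0206 × 4/12) = 7.253 · e^0.006867 = 7.253 × 1.006891 = $7.3030
Market $7.478 > fair $7.3030: forward overpriced → cash-and-carry (buy spot, short the forward).
At maturity, profit = |F_mkt − F*| = |7.478 − 7.3030| = $0.175 per MMBtu

$0.175 per MMBtu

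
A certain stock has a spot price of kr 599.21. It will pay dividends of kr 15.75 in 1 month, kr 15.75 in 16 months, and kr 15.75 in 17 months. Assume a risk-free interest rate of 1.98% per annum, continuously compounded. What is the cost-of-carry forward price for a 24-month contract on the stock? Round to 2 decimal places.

PV(dividends) I = 15.75·e^(−0.0198·1/12) + 15.75·e^(−0.0198·16/12) + 15.75·e^(−0.0198·17/12)
I = 15.7240 + 15.3396 + 15.3144 = 46.3780
F = (S − I)·e^(rT) = (599.21 − 46.3780) · e^(0.0198·24/12)
= 552.8320 · e^0.039600 = 552.8320 × 1.040395 = kr 575.16

kr 575.16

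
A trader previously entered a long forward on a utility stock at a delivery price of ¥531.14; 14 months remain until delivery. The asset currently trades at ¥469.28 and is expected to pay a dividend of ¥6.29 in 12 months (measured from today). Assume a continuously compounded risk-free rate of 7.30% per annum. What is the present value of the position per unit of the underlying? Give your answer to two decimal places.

-¥24.34

PV(remaining dividends) I = 6.29·e^(−0.0730·12/12) = 5.8472
Current forward F = (S − I)·e^(rT) = (469.28 − 5.8472)·e^(0.0730·14/12) = 463.4328 × 1.088899 = 504.6315
Value (long) = (F − K)·e^(−rT) = (504.6315 − 531.14) × 0.918359 = -24.3443
Value = -¥24.34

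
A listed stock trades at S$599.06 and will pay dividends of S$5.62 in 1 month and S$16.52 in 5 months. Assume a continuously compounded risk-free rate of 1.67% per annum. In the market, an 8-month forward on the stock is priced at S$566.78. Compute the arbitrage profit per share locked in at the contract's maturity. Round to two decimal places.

PV(dividends) I = 5.62·e^(−0.0167·1/12) + 16.52·e^(−0.0167·5/12) = 22.0176
Fair forward F* = (S − I)·e^(rT) = (599.06 − 22.0176)·e^0.011133 = 577.0424 × 1.011195 = 583.5024
Market S$566.78 < fair 583.5024: forward underpriced → reverse cash-and-carry (short the stock, invest proceeds at r, pay the dividends, go long the forward).
Profit at T = |F_mkt − F*| = |566.78 − 583.5024| = S$16.72 per share

S$16.72 per share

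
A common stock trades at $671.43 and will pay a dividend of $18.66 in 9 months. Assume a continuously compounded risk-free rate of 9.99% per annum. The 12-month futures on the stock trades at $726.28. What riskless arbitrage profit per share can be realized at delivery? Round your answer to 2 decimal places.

PV(dividends) I = 18.66·e^(−0.0999·9/12) = 17.3130
Fair futures F* = (S − I)·e^(rT) = (671.43 − 17.3130)·e^0.099900 = 654.1170 × 1.105060 = 722.8385
Market $726.28 > fair 722.8385: forward overpriced → cash-and-carry (borrow at r, buy the stock and collect the dividends, short the forward).
Profit at T = |F_mkt − F*| = |726.28 − 722.8385| = $3.44 per share

$3.44 per share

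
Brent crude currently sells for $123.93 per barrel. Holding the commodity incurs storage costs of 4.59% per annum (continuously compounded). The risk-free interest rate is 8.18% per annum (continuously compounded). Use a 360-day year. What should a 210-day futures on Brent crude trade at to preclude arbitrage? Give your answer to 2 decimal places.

Net carry = r + u − y = 0.0818 + 0.0459 − 0.0000 = 0.1277
F = S·e^((r+u−y)T) = 123.93 · e^(0.1277 × 210/360) = 123.93 · e^0.074492
= 123.93 × 1.077337 = $133.51 per barrel

$133.51 per barrel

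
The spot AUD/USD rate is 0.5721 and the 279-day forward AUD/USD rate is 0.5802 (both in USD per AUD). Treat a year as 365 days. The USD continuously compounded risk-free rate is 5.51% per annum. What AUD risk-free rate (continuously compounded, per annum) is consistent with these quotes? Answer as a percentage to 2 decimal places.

3.67%

F = S·e^((r_USD − r_AUD)T) ⇒ r_AUD = r_USD − ln(F/S)/T
ln(0.5802/0.5721) = 0.014059; /(279/365) = 0.018393
r_AUD = 0.0551 − 0.018393 = 0.036707
r_AUD = 3.67%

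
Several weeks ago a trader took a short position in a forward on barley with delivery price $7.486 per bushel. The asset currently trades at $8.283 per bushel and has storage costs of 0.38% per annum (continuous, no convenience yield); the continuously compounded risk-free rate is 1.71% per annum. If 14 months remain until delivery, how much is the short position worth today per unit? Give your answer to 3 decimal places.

Current fair forward for the remaining 14 months: F = S·e^((r + u)·T), (r + u) = 0.0171 + 0.0038 = 0.0209
F = 8.283 · e^(0.0209 × 14/12) = 8.283 × 1.024683 = 8.4874
Value of long forward = (F − K)·e^(−rT) = (8.4874 − 7.486) · e^(−0.0171·14/12)
= 1.0014 × 0.980248 = 0.982
Short position value = −(long value) = -$0.982

-$0.982 per bushel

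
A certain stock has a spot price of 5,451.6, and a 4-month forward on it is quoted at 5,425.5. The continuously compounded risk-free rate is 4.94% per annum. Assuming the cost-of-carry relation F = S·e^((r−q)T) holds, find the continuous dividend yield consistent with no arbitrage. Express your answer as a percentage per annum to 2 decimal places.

From F = S·e^((r−q)T): (r − q) = ln(F/S)/T
ln(5425.5/5451.6) = ln(0.995212) = -0.004799
(r − q) = -0.004799 / (4/12) = -0.014397
q = r − ln(F/S)/T = 0.0494 + 0.014397 = 0.063797
q = 6.38%

6.38%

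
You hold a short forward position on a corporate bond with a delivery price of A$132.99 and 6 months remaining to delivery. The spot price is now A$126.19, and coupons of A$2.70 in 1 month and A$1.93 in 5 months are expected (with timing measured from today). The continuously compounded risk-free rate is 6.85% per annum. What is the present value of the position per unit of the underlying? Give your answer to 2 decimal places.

PV(remaining coupons) I = 2.70·e^(−0.0685·1/12) + 1.93·e^(−0.0685·5/12) = 4.5603
Current forward F = (S − I)·e^(rT) = (126.19 − 4.5603)·e^(0.0685·6/12) = 121.6297 × 1.034843 = 125.8676
Value (long) = (F − K)·e^(−rT) = (125.8676 − 132.99) × 0.966330 = -6.8826
Short position value = −(long value) = A$6.88

A$6.88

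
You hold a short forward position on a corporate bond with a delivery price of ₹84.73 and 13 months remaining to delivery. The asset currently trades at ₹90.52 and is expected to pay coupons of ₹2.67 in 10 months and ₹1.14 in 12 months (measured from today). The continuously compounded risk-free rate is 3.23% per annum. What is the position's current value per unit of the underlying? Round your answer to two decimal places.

PV(remaining coupons) I = 2.67·e^(−0.0323·10/12) + 1.14·e^(−0.0323·12/12) = 3.7029
Current forward F = (S − I)·e^(rT) = (90.52 − 3.7029)·e^(0.0323·13/12) = 86.8171 × 1.035611 = 89.9087
Value (long) = (F − K)·e^(−rT) = (89.9087 − 84.73) × 0.965613 = 5.0006
Short position value = −(long value) = -₹5.00

-₹5.00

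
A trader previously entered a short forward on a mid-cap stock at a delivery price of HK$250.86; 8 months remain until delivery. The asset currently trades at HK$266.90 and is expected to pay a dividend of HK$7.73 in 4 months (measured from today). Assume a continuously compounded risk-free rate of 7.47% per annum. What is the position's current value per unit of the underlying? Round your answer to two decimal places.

PV(remaining dividends) I = 7.73·e^(−0.0747·4/12) = 7.5399
Current forward F = (S − I)·e^(rT) = (266.90 − 7.5399)·e^(0.0747·8/12) = 259.3601 × 1.051061 = 272.6033
Value (long) = (F − K)·e^(−rT) = (272.6033 − 250.86) × 0.951420 = 20.6870
Short position value = −(long value) = -HK$20.69

-HK$20.69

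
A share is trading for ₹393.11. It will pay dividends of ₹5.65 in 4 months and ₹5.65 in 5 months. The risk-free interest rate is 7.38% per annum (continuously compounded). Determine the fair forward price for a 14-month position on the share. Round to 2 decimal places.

PV(dividends) I = 5.65·e^(−0.0738·4/12) + 5.65·e^(−0.0738·5/12)
I = 5.5127 + 5.4789 = 10.9916
F = (S − I)·e^(rT) = (393.11 − 10.9916) · e^(0.0738·14/12)
= 382.1184 · e^0.086100 = 382.1184 × 1.089915 = ₹416.48

₹416.48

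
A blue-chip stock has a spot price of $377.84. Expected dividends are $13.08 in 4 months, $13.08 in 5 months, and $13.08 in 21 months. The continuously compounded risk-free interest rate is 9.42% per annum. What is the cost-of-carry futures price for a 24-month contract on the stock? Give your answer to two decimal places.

PV(dividends) I = 13.08·e^(−0.0942·4/12) + 13.08·e^(−0.0942·5/12) + 13.08·e^(−0.0942·21/12)
I = 12.6757 + 12.5766 + 11.0921 = 36.3444
F = (S − I)·e^(rT) = (377.84 − 36.3444) · e^(0.0942·24/12)
= 341.4956 · e^0.188400 = 341.4956 × 1.207316 = $412.29

$412.29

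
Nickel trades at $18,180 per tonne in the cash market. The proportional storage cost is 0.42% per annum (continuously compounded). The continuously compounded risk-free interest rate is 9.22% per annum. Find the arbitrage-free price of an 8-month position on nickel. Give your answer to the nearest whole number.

Net carry = r + u − y = 0.0922 + 0.0042 − 0.0000 = 0.0964
F = S·e^((r+u−y)T) = 18180 · e^(0.0964 × 8/12) = 18180 · e^0.064267
= 18180 × 1.066377 = $19,387 per tonne

$19,387 per tonne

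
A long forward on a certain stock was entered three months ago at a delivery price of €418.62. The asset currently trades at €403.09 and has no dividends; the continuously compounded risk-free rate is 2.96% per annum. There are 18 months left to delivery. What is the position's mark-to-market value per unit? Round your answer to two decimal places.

€2.65

Current fair forward for the remaining 18 months: F = S·e^(r·T), r = 0.0296
F = 403.09 · e^(0.0296 × 18/12) = 403.09 × 1.045400 = 421.3903
Value of long forward = (F − K)·e^(−rT) = (421.3903 − 418.62) · e^(−0.0296·18/12)
= 2.7703 × 0.956571 = 2.65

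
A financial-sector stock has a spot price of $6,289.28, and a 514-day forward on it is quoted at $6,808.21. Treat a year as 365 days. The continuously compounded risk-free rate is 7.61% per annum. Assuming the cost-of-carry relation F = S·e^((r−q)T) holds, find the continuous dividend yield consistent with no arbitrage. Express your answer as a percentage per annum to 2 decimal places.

From F = S·e^((r−q)T): (r − q) = ln(F/S)/T
ln(6808.21/6289.28) = ln(1.082510) = 0.079282
(r − q) = 0.079282 / (514/365) = 0.056299
q = r − ln(F/S)/T = 0.0761 − 0.056299 = 0.019801
q = 1.98%

1.98%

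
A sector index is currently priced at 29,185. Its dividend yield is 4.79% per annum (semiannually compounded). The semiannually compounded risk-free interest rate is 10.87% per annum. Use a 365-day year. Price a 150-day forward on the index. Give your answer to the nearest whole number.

29,895

F = S · (1+r/2)^(2T) / (1+q/2)^(2T)
= 29185 × 1.044460 / 1.019643 = 29185 × 1.024339
F = 29,895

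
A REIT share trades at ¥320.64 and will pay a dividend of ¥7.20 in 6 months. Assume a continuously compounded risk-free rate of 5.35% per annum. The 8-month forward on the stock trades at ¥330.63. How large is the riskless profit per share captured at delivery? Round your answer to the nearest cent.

PV(dividends) I = 7.20·e^(−0.0535·6/12) = 7.0100
Fair forward F* = (S − I)·e^(rT) = (320.64 − 7.0100)·e^0.035667 = 313.6300 × 1.036311 = 325.0182
Market ¥330.63 > fair 325.0182: forward overpriced → cash-and-carry (borrow at r, buy the stock and collect the dividends, short the forward).
Profit at T = |F_mkt − F*| = |330.63 − 325.0182| = ¥5.61 per share

¥5.61 per share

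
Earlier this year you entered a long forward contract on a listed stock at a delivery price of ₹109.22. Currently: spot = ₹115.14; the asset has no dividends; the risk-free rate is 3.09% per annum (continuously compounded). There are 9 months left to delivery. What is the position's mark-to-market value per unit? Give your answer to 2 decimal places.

₹8.42

Current fair forward for the remaining 9 months: F = S·e^(r·T), r = 0.0309
F = 115.14 · e^(0.0309 × 9/12) = 115.14 × 1.023446 = 117.8396
Value of long forward = (F − K)·e^(−rT) = (117.8396 − 109.22) · e^(−0.0309·9/12)
= 8.6196 × 0.977091 = 8.42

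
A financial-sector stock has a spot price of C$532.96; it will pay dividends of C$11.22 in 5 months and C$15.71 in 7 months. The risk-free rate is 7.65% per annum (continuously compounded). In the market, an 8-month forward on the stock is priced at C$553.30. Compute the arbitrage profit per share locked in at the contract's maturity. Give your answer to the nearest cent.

C$19.70 per share

PV(dividends) I = 11.22·e^(−0.0765·5/12) + 15.71·e^(−0.0765·7/12) = 25.8924
Fair forward F* = (S − I)·e^(rT) = (532.96 − 25.8924)·e^0.051000 = 507.0676 × 1.052323 = 533.5989
Market C$553.30 > fair 533.5989: forward overpriced → cash-and-carry (borrow at r, buy the stock and collect the dividends, short the forward).
Profit at T = |F_mkt − F*| = |553.30 − 533.5989| = C$19.70 per share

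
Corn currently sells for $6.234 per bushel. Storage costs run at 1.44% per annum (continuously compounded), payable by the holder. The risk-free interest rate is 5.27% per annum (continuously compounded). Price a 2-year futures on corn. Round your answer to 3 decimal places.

$7.129 per bushel

Net carry = r + u − y = 0.0527 + 0.0144 − 0.0000 = 0.0671
F = S·e^((r+u−y)T) = 6.234 · e^(0.0671 × 2) = 6.234 · e^0.134200
= 6.234 × 1.143622 = $7.129 per bushel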